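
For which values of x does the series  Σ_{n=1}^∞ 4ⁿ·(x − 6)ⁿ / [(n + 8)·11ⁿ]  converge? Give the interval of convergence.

Ratio test: |a_{n+1}/a_n| = [(n + 8)/((n+1) + 8)] · 4/11 → 4/11 as n → ∞.
The series converges when 4/11 · |x − 6| < 1, giving R = 11/4.
At x = 35/4: the terms behave like c/n; limit comparison with the harmonic series gives divergence.
When x = 13/4, an alternating series whose terms decrease to 0 in absolute value, so it converges by the Leibniz criterion.

[13/4, 35/4)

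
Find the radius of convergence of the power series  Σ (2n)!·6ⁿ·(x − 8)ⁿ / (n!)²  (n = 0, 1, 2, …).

R = 1/24

Ratio test: |a_{n+1}/a_n| = (2n+1)·(2n+2)/(n+1)² · 6 → 24 as n → ∞.
Hence the series converges for |x − 8| < 1/(24) = 1/24, so the radius of convergence is 1/24.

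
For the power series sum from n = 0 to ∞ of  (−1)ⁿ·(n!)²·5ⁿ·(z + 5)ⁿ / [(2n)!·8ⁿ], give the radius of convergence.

By the ratio test, |a_{n+1}/a_n| = (n+1)²/[(2n+1)·(2n+2)] · 5/8 → 5/32.
Hence the series converges for |z + 5| < 1/(5/32) = 32/5, so the radius of convergence is 32/5.

R = 32/5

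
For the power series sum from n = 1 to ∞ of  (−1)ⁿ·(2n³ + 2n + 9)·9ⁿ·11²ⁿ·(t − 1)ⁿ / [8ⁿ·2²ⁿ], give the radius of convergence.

Ratio test: |a_{n+1}/a_n| = [(2(n+1)³ + 2(n+1) + 9)/(2n³ + 2n + 9)] · 9·121/(8·4) → 1089/32 as n → ∞.
The series converges when 1089/32 · |t − 1| < 1, giving R = 32/1089.

R = 32/1089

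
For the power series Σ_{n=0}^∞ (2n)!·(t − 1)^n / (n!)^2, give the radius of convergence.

Apply the ratio test: |a_{n+1}| / |a_n| = (2n+1)·(2n+2)/(n+1)², which tends to 4 as n → ∞.
Thus R = 1/(4) = 1/4.

R = 1/4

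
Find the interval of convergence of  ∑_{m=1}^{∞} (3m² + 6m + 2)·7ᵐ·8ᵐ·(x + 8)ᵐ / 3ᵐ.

(-451/56, -445/56)

Ratio test: |a_{m+1}/a_m| = [(3(m+1)² + 6(m+1) + 2)/(3m² + 6m + 2)] · 7·8/3 → 56/3 as m → ∞.
Convergence for |x + 8| · 56/3 < 1, i.e. |x + 8| < 3/56. So R = 3/56.
At x = -445/56: the terms do not tend to 0, so the series diverges.
Check x = -451/56: the terms have absolute value of order m², which does not tend to 0, so the series diverges by the divergence test.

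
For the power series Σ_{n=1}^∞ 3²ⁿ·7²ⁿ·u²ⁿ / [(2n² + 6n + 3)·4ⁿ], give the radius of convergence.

The ratio of consecutive coefficients is [(2n² + 6n + 3)/(2(n+1)² + 6(n+1) + 3)] · 9·49/4 → 441/4.
Successive powers of u differ by 2, so the series converges when |u|² · 441/4 < 1, i.e. |u| < √(4/441) = 2/21. So R = 2/21.

R = 2/21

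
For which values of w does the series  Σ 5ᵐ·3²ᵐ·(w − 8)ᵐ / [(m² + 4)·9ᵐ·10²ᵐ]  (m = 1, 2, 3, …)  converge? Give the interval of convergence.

By the ratio test, |a_{m+1}/a_m| = [(m² + 4)/((m+1)² + 4)] · 5·9/(9·100) → 1/20.
Hence the series converges for |w − 8| < 1/(1/20) = 20, so the radius of convergence is 20.
At w = 28: the terms are on the order of 1/m², so the series converges absolutely by comparison with the p-series (p = 2 > 1).
When w = -12, absolute convergence follows by limit comparison with Σ 1/m².

[-12, 28]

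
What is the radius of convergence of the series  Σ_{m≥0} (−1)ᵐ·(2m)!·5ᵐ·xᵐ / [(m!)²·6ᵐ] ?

R = 3/10

Apply the ratio test: |a_{m+1}| / |a_m| = (2m+1)·(2m+2)/(m+1)² · 5/6, which tends to 10/3 as m → ∞.
Hence the series converges for |x| < 1/(10/3) = 3/10, so the radius of convergence is 3/10.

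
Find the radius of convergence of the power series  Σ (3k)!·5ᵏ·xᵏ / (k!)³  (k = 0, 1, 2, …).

By the ratio test, |a_{k+1}/a_k| = (3k+1)·(3k+2)·(3k+3)/(k+1)³ · 5 → 135.
Hence the series converges for |x| < 1/(135) = 1/135, so the radius of convergence is 1/135.

R = 1/135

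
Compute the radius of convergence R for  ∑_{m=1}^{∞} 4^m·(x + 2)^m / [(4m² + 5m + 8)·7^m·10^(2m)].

Apply the ratio test: |a_{m+1}| / |a_m| = [(4m² + 5m + 8)/(4(m+1)² + 5(m+1) + 8)] · 4/(7·100), which tends to 1/175 as m → ∞.
Convergence for |x + 2| · 1/175 < 1, i.e. |x + 2| < 175. So R = 175.

R = 175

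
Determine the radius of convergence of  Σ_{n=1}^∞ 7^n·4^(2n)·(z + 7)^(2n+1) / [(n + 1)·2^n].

R = √14/28

The ratio of consecutive coefficients is [(n + 1)/((n+1) + 1)] · 7·16/2 → 56.
Writing y = (z + 7)², the series in y has radius 1/56, so |z + 7| < √(1/56) and R = √14/28.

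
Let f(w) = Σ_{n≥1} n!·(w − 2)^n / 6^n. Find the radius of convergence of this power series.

R = 0

Apply the ratio test: |a_{n+1}| / |a_n| = (n+1) · 1/6, which tends to ∞ as n → ∞.
Since the ratio → ∞, the series diverges for every w ≠ 2, and R = 0.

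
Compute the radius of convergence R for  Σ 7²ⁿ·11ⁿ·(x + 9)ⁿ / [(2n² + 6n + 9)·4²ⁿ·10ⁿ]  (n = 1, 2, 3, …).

R = 160/539

The ratio of consecutive coefficients is [(2n² + 6n + 9)/(2(n+1)² + 6(n+1) + 9)] · 49·11/(16·10) → 539/160.
The series converges when 539/160 · |x + 9| < 1, giving R = 160/539.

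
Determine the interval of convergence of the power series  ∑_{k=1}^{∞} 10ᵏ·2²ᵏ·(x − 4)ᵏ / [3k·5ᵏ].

[31/8, 33/8)

By the ratio test, |a_{k+1}/a_k| = [3k/3(k+1)] · 10·4/5 → 8.
The series converges when 8 · |x − 4| < 1, giving R = 1/8.
Endpoint x = 33/8: the terms are asymptotic to a nonzero constant times 1/k, so the series diverges by limit comparison with Σ 1/k.
When x = 31/8, an alternating series whose terms decrease to 0 in absolute value, so it converges by the Leibniz criterion.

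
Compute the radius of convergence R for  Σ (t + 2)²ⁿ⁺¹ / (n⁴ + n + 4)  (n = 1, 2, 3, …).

R = 1

The ratio of consecutive coefficients is (n⁴ + n + 4)/((n+1)⁴ + (n+1) + 4) → 1.
Writing y = (t + 2)², the series in y has radius 1, so |t + 2| < √(1) = 1 and R = 1.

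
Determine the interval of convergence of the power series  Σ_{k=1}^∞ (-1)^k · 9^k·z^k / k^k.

(−∞, ∞)

By the Cauchy root test, |a_k|^(1/k) = 9/k → 0.
The limit is 0 for every z, so R = ∞.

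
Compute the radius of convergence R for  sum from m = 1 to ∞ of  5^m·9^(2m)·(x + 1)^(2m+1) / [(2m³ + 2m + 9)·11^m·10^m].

R = √22/9

Ratio test: |a_{m+1}/a_m| = [(2m³ + 2m + 9)/(2(m+1)³ + 2(m+1) + 9)] · 5·81/(11·10) → 81/22 as m → ∞.
Writing y = (x + 1)², the series in y has radius 22/81, so |x + 1| < √(22/81) and R = √22/9.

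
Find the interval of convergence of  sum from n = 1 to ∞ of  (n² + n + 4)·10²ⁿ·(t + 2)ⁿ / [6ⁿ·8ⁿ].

(-62/25, -38/25)

Ratio test: |a_{n+1}/a_n| = [((n+1)² + (n+1) + 4)/(n² + n + 4)] · 100/(6·8) → 25/12 as n → ∞.
The series converges when 25/12 · |t + 2| < 1, giving R = 12/25.
When t = -38/25, the terms have absolute value of order n², which does not tend to 0, so the series diverges by the divergence test.
At t = -62/25: the terms do not tend to 0, so the series diverges.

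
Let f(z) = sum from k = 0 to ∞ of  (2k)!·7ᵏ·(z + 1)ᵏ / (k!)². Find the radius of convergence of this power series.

R = 1/28

The ratio of consecutive coefficients is (2k+1)·(2k+2)/(k+1)² · 7 → 28.
Thus R = 1/(28) = 1/28.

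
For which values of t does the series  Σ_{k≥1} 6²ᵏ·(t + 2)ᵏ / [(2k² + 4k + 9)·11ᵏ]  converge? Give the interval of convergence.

[-83/36, -61/36]

Apply the ratio test: |a_{k+1}| / |a_k| = [(2k² + 4k + 9)/(2(k+1)² + 4(k+1) + 9)] · 36/11, which tends to 36/11 as k → ∞.
The series converges when 36/11 · |t + 2| < 1, giving R = 11/36.
Check t = -61/36: the terms are on the order of 1/k², so the series converges absolutely by comparison with the p-series (p = 2 > 1).
Check t = -83/36: absolute convergence follows by limit comparison with Σ 1/k².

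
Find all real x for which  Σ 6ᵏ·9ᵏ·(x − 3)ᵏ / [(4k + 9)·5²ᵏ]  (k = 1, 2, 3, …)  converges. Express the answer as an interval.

[137/54, 187/54)

Apply the ratio test: |a_{k+1}| / |a_k| = [(4k + 9)/(4(k+1) + 9)] · 6·9/25, which tends to 54/25 as k → ∞.
Thus R = 1/(54/25) = 25/54.
At x = 187/54: the terms behave like c/k; limit comparison with the harmonic series gives divergence.
When x = 137/54, the terms alternate in sign and decrease monotonically to 0 in absolute value (size ~ c/k), so the alternating series test gives convergence.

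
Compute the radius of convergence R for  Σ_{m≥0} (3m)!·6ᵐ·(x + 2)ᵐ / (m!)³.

Ratio test: |a_{m+1}/a_m| = (3m+1)·(3m+2)·(3m+3)/(m+1)³ · 6 → 162 as m → ∞.
The series converges when 162 · |x + 2| < 1, giving R = 1/162.

R = 1/162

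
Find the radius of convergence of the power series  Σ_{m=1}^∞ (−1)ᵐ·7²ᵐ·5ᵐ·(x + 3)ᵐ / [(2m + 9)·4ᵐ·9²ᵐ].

R = 324/245

Ratio test: |a_{m+1}/a_m| = [(2m + 9)/(2(m+1) + 9)] · 49·5/(4·81) → 245/324 as m → ∞.
Convergence for |x + 3| · 245/324 < 1, i.e. |x + 3| < 324/245. So R = 324/245.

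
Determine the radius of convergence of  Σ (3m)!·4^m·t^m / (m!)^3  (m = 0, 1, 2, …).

By the ratio test, |a_{m+1}/a_m| = (3m+1)·(3m+2)·(3m+3)/(m+1)³ · 4 → 108.
Convergence for |t| · 108 < 1, i.e. |t| < 1/108. So R = 1/108.

R = 1/108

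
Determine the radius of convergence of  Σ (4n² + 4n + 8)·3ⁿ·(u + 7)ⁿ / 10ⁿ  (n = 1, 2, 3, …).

Apply the ratio test: |a_{n+1}| / |a_n| = [(4(n+1)² + 4(n+1) + 8)/(4n² + 4n + 8)] · 3/10, which tends to 3/10 as n → ∞.
Convergence for |u + 7| · 3/10 < 1, i.e. |u + 7| < 10/3. So R = 10/3.

R = 10/3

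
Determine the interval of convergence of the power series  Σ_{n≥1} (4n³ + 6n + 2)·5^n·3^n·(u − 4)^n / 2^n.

(58/15, 62/15)

Apply the ratio test: |a_{n+1}| / |a_n| = [(4(n+1)³ + 6(n+1) + 2)/(4n³ + 6n + 2)] · 5·3/2, which tends to 15/2 as n → ∞.
Convergence for |u − 4| · 15/2 < 1, i.e. |u − 4| < 2/15. So R = 2/15.
At u = 62/15: the terms have absolute value of order n³, which does not tend to 0, so the series diverges by the divergence test.
At u = 58/15: the n-th term does not approach 0; divergence by the term test.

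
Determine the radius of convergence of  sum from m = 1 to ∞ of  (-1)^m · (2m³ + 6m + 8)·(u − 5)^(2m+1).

R = 1

Apply the ratio test: |a_{m+1}| / |a_m| = (2(m+1)³ + 6(m+1) + 8)/(2m³ + 6m + 8), which tends to 1 as m → ∞.
Writing y = (u − 5)², the series in y has radius 1, so |u − 5| < √(1) = 1 and R = 1.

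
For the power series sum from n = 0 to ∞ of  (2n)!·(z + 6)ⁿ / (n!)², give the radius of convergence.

R = 1/4

By the ratio test, |a_{n+1}/a_n| = (2n+1)·(2n+2)/(n+1)² → 4.
The series converges when 4 · |z + 6| < 1, giving R = 1/4.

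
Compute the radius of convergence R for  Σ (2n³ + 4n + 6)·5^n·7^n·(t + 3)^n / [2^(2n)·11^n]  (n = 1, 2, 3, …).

Ratio test: |a_{n+1}/a_n| = [(2(n+1)³ + 4(n+1) + 6)/(2n³ + 4n + 6)] · 5·7/(4·11) → 35/44 as n → ∞.
Hence the series converges for |t + 3| < 1/(35/44) = 44/35, so the radius of convergence is 44/35.

R = 44/35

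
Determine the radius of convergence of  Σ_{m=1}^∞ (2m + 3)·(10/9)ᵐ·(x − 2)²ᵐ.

Apply the ratio test: |a_{m+1}| / |a_m| = [(2(m+1) + 3)/(2m + 3)] · 10/9, which tends to 10/9 as m → ∞.
Successive powers of (x − 2) differ by 2, so the series converges when |x − 2|² · 10/9 < 1, i.e. |x − 2| < √(9/10). So R = 3√10/10.

R = 3√10/10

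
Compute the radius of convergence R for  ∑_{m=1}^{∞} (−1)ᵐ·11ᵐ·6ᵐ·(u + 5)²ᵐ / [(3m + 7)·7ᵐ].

By the ratio test, |a_{m+1}/a_m| = [(3m + 7)/(3(m+1) + 7)] · 11·6/7 → 66/7.
Successive powers of (u + 5) differ by 2, so the series converges when |u + 5|² · 66/7 < 1, i.e. |u + 5| < √(7/66). So R = √462/66.

R = √462/66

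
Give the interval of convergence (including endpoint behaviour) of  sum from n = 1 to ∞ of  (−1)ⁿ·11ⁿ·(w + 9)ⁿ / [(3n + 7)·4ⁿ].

The ratio of consecutive coefficients is [(3n + 7)/(3(n+1) + 7)] · 11/4 → 11/4.
Hence the series converges for |w + 9| < 1/(11/4) = 4/11, so the radius of convergence is 4/11.
Endpoint w = -95/11: convergence follows from the alternating series test (terms decrease monotonically to 0).
When w = -103/11, the terms behave like c/n; limit comparison with the harmonic series gives divergence.

(-103/11, -95/11]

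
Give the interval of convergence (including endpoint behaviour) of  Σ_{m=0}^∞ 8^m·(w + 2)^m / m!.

(−∞, ∞)

Apply the ratio test: |a_{m+1}| / |a_m| = 8 · 1/(m+1), which tends to 0 as m → ∞.
The limit is 0, so the series converges for all w; R = ∞.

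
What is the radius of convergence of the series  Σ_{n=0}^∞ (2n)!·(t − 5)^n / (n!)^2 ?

R = 1/4

By the ratio test, |a_{n+1}/a_n| = (2n+1)·(2n+2)/(n+1)² → 4.
The series converges when 4 · |t − 5| < 1, giving R = 1/4.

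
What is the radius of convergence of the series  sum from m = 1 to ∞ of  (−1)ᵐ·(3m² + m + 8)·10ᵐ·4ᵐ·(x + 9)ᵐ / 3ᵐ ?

R = 3/40

By the ratio test, |a_{m+1}/a_m| = [(3(m+1)² + (m+1) + 8)/(3m² + m + 8)] · 10·4/3 → 40/3.
Hence the series converges for |x + 9| < 1/(40/3) = 3/40, so the radius of convergence is 3/40.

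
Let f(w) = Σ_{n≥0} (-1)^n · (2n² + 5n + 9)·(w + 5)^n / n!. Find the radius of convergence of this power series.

R = ∞

By the ratio test, |a_{n+1}/a_n| = (2(n+1)² + 5(n+1) + 9)/(2n² + 5n + 9) · 1/(n+1) → 0.
The limit is 0, so the series converges for all w; R = ∞.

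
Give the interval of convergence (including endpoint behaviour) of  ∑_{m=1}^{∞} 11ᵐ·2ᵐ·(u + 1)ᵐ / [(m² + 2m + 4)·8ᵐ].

By the ratio test, |a_{m+1}/a_m| = [(m² + 2m + 4)/((m+1)² + 2(m+1) + 4)] · 11·2/8 → 11/4.
Thus R = 1/(11/4) = 4/11.
At u = -7/11: the terms are on the order of 1/m², so the series converges absolutely by comparison with the p-series (p = 2 > 1).
When u = -15/11, the series is dominated by a constant times Σ 1/m², which converges (p = 2 > 1).

[-15/11, -7/11]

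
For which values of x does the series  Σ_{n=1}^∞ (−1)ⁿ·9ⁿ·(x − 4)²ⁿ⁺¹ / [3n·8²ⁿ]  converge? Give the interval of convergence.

The ratio of consecutive coefficients is [3n/3(n+1)] · 9/64 → 9/64.
Writing y = (x − 4)², the series in y has radius 64/9, so |x − 4| < √(64/9) = 8/3 and R = 8/3.
When x = 20/3, convergence follows from the alternating series test (terms decrease monotonically to 0).
When x = 4/3, an alternating series whose terms decrease to 0 in absolute value, so it converges by the Leibniz criterion.

[4/3, 20/3]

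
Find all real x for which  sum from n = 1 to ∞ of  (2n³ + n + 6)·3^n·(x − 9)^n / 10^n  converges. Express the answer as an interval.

(17/3, 37/3)

By the ratio test, |a_{n+1}/a_n| = [(2(n+1)³ + (n+1) + 6)/(2n³ + n + 6)] · 3/10 → 3/10.
Convergence for |x − 9| · 3/10 < 1, i.e. |x − 9| < 10/3. So R = 10/3.
At x = 37/3: the terms have absolute value of order n³, which does not tend to 0, so the series diverges by the divergence test.
When x = 17/3, the terms have absolute value of order n³, which does not tend to 0, so the series diverges by the divergence test.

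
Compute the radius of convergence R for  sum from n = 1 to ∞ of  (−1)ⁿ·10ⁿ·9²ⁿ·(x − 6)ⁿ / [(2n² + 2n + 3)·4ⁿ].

R = 2/405

The ratio of consecutive coefficients is [(2n² + 2n + 3)/(2(n+1)² + 2(n+1) + 3)] · 10·81/4 → 405/2.
The series converges when 405/2 · |x − 6| < 1, giving R = 2/405.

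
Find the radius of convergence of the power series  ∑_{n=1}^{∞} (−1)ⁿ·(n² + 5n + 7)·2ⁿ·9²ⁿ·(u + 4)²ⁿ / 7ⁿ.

Ratio test: |a_{n+1}/a_n| = [((n+1)² + 5(n+1) + 7)/(n² + 5n + 7)] · 2·81/7 → 162/7 as n → ∞.
Successive powers of (u + 4) differ by 2, so the series converges when |u + 4|² · 162/7 < 1, i.e. |u + 4| < √(7/162). So R = √14/18.

R = √14/18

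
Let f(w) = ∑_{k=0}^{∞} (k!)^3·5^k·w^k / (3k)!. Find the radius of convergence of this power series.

R = 27/5

Ratio test: |a_{k+1}/a_k| = (k+1)³/[(3k+1)·(3k+2)·(3k+3)] · 5 → 5/27 as k → ∞.
The series converges when 5/27 · |w| < 1, giving R = 27/5.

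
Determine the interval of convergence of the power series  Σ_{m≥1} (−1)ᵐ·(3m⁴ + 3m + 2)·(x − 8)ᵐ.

(7, 9)

Ratio test: |a_{m+1}/a_m| = (3(m+1)⁴ + 3(m+1) + 2)/(3m⁴ + 3m + 2) → 1 as m → ∞.
Convergence for |x − 8| < 1, so R = 1.
At x = 9: the terms have absolute value of order m⁴, which does not tend to 0, so the series diverges by the divergence test.
When x = 7, the m-th term does not approach 0; divergence by the term test.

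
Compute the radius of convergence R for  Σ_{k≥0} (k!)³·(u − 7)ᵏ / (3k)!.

R = 27

Ratio test: |a_{k+1}/a_k| = (k+1)³/[(3k+1)·(3k+2)·(3k+3)] → 1/27 as k → ∞.
The series converges when 1/27 · |u − 7| < 1, giving R = 27.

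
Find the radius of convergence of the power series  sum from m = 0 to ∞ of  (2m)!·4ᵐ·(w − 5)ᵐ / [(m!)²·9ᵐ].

The ratio of consecutive coefficients is (2m+1)·(2m+2)/(m+1)² · 4/9 → 16/9.
Hence the series converges for |w − 5| < 1/(16/9) = 9/16, so the radius of convergence is 9/16.

R = 9/16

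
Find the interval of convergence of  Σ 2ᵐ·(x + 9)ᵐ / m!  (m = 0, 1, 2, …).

(−∞, ∞)

By the ratio test, |a_{m+1}/a_m| = 2 · 1/(m+1) → 0.
The limit is 0, so the series converges for all x; R = ∞.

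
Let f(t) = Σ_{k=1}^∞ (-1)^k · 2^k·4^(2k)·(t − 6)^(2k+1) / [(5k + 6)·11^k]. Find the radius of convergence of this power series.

R = √22/8

By the ratio test, |a_{k+1}/a_k| = [(5k + 6)/(5(k+1) + 6)] · 2·16/11 → 32/11.
Since the exponent of (t − 6) increases by 2 each term, convergence requires |t − 6|² < 11/32, hence R = √22/8.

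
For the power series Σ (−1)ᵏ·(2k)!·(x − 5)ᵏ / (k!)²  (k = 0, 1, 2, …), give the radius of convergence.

Apply the ratio test: |a_{k+1}| / |a_k| = (2k+1)·(2k+2)/(k+1)², which tends to 4 as k → ∞.
Hence the series converges for |x − 5| < 1/(4) = 1/4, so the radius of convergence is 1/4.

R = 1/4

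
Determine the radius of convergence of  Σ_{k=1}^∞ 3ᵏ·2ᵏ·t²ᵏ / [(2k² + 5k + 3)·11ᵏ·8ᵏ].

R = 2√33/3

Ratio test: |a_{k+1}/a_k| = [(2k² + 5k + 3)/(2(k+1)² + 5(k+1) + 3)] · 3·2/(11·8) → 3/44 as k → ∞.
Successive powers of t differ by 2, so the series converges when |t|² · 3/44 < 1, i.e. |t| < √(44/3). So R = 2√33/3.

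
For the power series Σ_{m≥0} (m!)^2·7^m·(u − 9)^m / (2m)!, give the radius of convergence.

R = 4/7

The ratio of consecutive coefficients is (m+1)²/[(2m+1)·(2m+2)] · 7 → 7/4.
Convergence for |u − 9| · 7/4 < 1, i.e. |u − 9| < 4/7. So R = 4/7.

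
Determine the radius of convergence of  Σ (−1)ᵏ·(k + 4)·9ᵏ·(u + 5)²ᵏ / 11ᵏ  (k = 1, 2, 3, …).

R = √11/3

Ratio test: |a_{k+1}/a_k| = [((k+1) + 4)/(k + 4)] · 9/11 → 9/11 as k → ∞.
Successive powers of (u + 5) differ by 2, so the series converges when |u + 5|² · 9/11 < 1, i.e. |u + 5| < √(11/9). So R = √11/3.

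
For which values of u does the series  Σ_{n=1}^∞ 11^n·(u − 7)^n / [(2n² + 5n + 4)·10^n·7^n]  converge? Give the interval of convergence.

[7/11, 147/11]

Ratio test: |a_{n+1}/a_n| = [(2n² + 5n + 4)/(2(n+1)² + 5(n+1) + 4)] · 11/(10·7) → 11/70 as n → ∞.
Hence the series converges for |u − 7| < 1/(11/70) = 70/11, so the radius of convergence is 70/11.
When u = 147/11, the series is dominated by a constant times Σ 1/n², which converges (p = 2 > 1).
Check u = 7/11: absolute convergence follows by limit comparison with Σ 1/n².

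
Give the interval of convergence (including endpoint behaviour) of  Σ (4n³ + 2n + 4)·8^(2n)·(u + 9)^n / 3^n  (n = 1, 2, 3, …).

(-579/64, -573/64)

By the ratio test, |a_{n+1}/a_n| = [(4(n+1)³ + 2(n+1) + 4)/(4n³ + 2n + 4)] · 64/3 → 64/3.
Convergence for |u + 9| · 64/3 < 1, i.e. |u + 9| < 3/64. So R = 3/64.
At u = -573/64: the terms have absolute value of order n³, which does not tend to 0, so the series diverges by the divergence test.
Endpoint u = -579/64: the terms have absolute value of order n³, which does not tend to 0, so the series diverges by the divergence test.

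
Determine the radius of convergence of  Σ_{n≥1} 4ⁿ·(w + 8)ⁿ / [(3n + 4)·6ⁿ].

R = 3/2

Apply the ratio test: |a_{n+1}| / |a_n| = [(3n + 4)/(3(n+1) + 4)] · 4/6, which tends to 2/3 as n → ∞.
Convergence for |w + 8| · 2/3 < 1, i.e. |w + 8| < 3/2. So R = 3/2.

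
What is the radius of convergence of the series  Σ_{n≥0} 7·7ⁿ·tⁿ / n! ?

The ratio of consecutive coefficients is 7/7 · 7 · 1/(n+1) → 0.
The ratio tends to 0 regardless of t, hence R = ∞.

R = ∞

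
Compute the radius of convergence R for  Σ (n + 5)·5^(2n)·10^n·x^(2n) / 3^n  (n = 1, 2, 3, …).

R = √30/50

The ratio of consecutive coefficients is [((n+1) + 5)/(n + 5)] · 25·10/3 → 250/3.
Writing y = x², the series in y has radius 3/250, so |x| < √(3/250) and R = √30/50.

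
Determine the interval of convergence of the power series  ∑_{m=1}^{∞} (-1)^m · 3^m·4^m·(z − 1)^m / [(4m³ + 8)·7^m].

[5/12, 19/12]

By the ratio test, |a_{m+1}/a_m| = [(4m³ + 8)/(4(m+1)³ + 8)] · 3·4/7 → 12/7.
The series converges when 12/7 · |z − 1| < 1, giving R = 7/12.
At z = 19/12: the series is dominated by a constant times Σ 1/m³, which converges (p = 3 > 1).
Endpoint z = 5/12: the series is dominated by a constant times Σ 1/m³, which converges (p = 3 > 1).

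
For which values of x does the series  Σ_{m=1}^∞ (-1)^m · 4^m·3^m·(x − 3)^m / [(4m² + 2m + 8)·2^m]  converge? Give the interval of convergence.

[17/6, 19/6]

Ratio test: |a_{m+1}/a_m| = [(4m² + 2m + 8)/(4(m+1)² + 2(m+1) + 8)] · 4·3/2 → 6 as m → ∞.
Hence the series converges for |x − 3| < 1/(6) = 1/6, so the radius of convergence is 1/6.
Endpoint x = 19/6: the series is dominated by a constant times Σ 1/m², which converges (p = 2 > 1).
At x = 17/6: the terms are on the order of 1/m², so the series converges absolutely by comparison with the p-series (p = 2 > 1).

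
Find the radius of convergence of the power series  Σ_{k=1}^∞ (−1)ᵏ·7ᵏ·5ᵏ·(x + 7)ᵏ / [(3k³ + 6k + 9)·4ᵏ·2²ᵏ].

Apply the ratio test: |a_{k+1}| / |a_k| = [(3k³ + 6k + 9)/(3(k+1)³ + 6(k+1) + 9)] · 7·5/(4·4), which tends to 35/16 as k → ∞.
The series converges when 35/16 · |x + 7| < 1, giving R = 16/35.

R = 16/35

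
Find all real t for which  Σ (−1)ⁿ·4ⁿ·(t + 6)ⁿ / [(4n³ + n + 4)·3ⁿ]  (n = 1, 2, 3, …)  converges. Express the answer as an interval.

The ratio of consecutive coefficients is [(4n³ + n + 4)/(4(n+1)³ + (n+1) + 4)] · 4/3 → 4/3.
Thus R = 1/(4/3) = 3/4.
At t = -21/4: the series is dominated by a constant times Σ 1/n³, which converges (p = 3 > 1).
When t = -27/4, the series is dominated by a constant times Σ 1/n³, which converges (p = 3 > 1).

[-27/4, -21/4]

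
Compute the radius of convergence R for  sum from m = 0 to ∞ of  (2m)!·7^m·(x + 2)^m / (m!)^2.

Apply the ratio test: |a_{m+1}| / |a_m| = (2m+1)·(2m+2)/(m+1)² · 7, which tends to 28 as m → ∞.
Hence the series converges for |x + 2| < 1/(28) = 1/28, so the radius of convergence is 1/28.

R = 1/28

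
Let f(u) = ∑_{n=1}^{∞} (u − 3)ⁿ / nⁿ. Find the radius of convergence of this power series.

R = ∞

Applying the root test, |a_n|^(1/n) = 1/n → 0.
The limit is 0 for every u, so R = ∞.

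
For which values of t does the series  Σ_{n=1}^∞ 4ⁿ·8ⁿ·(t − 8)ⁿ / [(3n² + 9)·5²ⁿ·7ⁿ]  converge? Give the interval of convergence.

[81/32, 431/32]

The ratio of consecutive coefficients is [(3n² + 9)/(3(n+1)² + 9)] · 4·8/(25·7) → 32/175.
The series converges when 32/175 · |t − 8| < 1, giving R = 175/32.
Check t = 431/32: the series is dominated by a constant times Σ 1/n², which converges (p = 2 > 1).
Check t = 81/32: the terms are on the order of 1/n², so the series converges absolutely by comparison with the p-series (p = 2 > 1).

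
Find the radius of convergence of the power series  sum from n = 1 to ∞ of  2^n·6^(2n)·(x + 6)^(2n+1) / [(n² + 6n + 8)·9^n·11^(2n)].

Ratio test: |a_{n+1}/a_n| = [(n² + 6n + 8)/((n+1)² + 6(n+1) + 8)] · 2·36/(9·121) → 8/121 as n → ∞.
Successive powers of (x + 6) differ by 2, so the series converges when |x + 6|² · 8/121 < 1, i.e. |x + 6| < √(121/8). So R = 11√2/4.

R = 11√2/4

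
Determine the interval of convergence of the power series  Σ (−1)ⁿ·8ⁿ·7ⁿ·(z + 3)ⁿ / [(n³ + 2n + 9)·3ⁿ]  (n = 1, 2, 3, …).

[-171/56, -165/56]

The ratio of consecutive coefficients is [(n³ + 2n + 9)/((n+1)³ + 2(n+1) + 9)] · 8·7/3 → 56/3.
Thus R = 1/(56/3) = 3/56.
When z = -165/56, the terms are on the order of 1/n³, so the series converges absolutely by comparison with the p-series (p = 3 > 1).
When z = -171/56, absolute convergence follows by limit comparison with Σ 1/n³.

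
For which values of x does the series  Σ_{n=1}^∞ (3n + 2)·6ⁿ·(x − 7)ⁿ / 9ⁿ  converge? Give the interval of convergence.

(11/2, 17/2)

Apply the ratio test: |a_{n+1}| / |a_n| = [(3(n+1) + 2)/(3n + 2)] · 6/9, which tends to 2/3 as n → ∞.
Thus R = 1/(2/3) = 3/2.
When x = 17/2, the terms have absolute value of order n, which does not tend to 0, so the series diverges by the divergence test.
At x = 11/2: the n-th term does not approach 0; divergence by the term test.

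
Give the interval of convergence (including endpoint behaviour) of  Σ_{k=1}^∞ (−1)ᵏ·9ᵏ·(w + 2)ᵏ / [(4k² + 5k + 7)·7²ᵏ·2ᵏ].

By the ratio test, |a_{k+1}/a_k| = [(4k² + 5k + 7)/(4(k+1)² + 5(k+1) + 7)] · 9/(49·2) → 9/98.
Thus R = 1/(9/98) = 98/9.
Check w = 80/9: absolute convergence follows by limit comparison with Σ 1/k².
When w = -116/9, absolute convergence follows by limit comparison with Σ 1/k².

[-116/9, 80/9]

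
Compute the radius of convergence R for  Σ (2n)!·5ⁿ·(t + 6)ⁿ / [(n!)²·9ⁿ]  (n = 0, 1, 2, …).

R = 9/20

Ratio test: |a_{n+1}/a_n| = (2n+1)·(2n+2)/(n+1)² · 5/9 → 20/9 as n → ∞.
The series converges when 20/9 · |t + 6| < 1, giving R = 9/20.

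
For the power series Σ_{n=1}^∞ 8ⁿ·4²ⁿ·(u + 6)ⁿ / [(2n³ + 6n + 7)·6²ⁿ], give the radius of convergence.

R = 9/32

The ratio of consecutive coefficients is [(2n³ + 6n + 7)/(2(n+1)³ + 6(n+1) + 7)] · 8·16/36 → 32/9.
The series converges when 32/9 · |u + 6| < 1, giving R = 9/32.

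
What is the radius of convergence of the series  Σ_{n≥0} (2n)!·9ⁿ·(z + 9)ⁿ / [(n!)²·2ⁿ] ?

R = 1/18

By the ratio test, |a_{n+1}/a_n| = (2n+1)·(2n+2)/(n+1)² · 9/2 → 18.
Convergence for |z + 9| · 18 < 1, i.e. |z + 9| < 1/18. So R = 1/18.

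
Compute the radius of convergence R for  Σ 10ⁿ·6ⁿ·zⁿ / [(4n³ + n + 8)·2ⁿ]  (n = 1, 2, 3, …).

Ratio test: |a_{n+1}/a_n| = [(4n³ + n + 8)/(4(n+1)³ + (n+1) + 8)] · 10·6/2 → 30 as n → ∞.
The series converges when 30 · |z| < 1, giving R = 1/30.

R = 1/30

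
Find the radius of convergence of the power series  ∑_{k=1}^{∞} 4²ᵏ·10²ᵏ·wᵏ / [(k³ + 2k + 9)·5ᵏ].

R = 1/320

By the ratio test, |a_{k+1}/a_k| = [(k³ + 2k + 9)/((k+1)³ + 2(k+1) + 9)] · 16·100/5 → 320.
The series converges when 320 · |w| < 1, giving R = 1/320.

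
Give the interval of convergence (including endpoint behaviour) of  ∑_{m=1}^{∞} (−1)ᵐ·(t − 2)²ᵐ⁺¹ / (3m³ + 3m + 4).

[1, 3]

Ratio test: |a_{m+1}/a_m| = (3m³ + 3m + 4)/(3(m+1)³ + 3(m+1) + 4) → 1 as m → ∞.
Successive powers of (t − 2) differ by 2, so the series converges when |t − 2|² · 1 < 1, i.e. |t − 2| < √(1) = 1. So R = 1.
Check t = 3: the series is dominated by a constant times Σ 1/m³, which converges (p = 3 > 1).
Check t = 1: absolute convergence follows by limit comparison with Σ 1/m³.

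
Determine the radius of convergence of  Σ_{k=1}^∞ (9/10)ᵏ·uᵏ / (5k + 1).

R = 10/9

By the ratio test, |a_{k+1}/a_k| = [(5k + 1)/(5(k+1) + 1)] · 9/10 → 9/10.
Thus R = 1/(9/10) = 10/9.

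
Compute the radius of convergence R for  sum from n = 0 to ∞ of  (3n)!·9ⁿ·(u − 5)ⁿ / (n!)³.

Ratio test: |a_{n+1}/a_n| = (3n+1)·(3n+2)·(3n+3)/(n+1)³ · 9 → 243 as n → ∞.
The series converges when 243 · |u − 5| < 1, giving R = 1/243.

R = 1/243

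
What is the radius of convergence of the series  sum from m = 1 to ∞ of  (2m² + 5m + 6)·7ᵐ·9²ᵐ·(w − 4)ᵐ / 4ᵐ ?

By the ratio test, |a_{m+1}/a_m| = [(2(m+1)² + 5(m+1) + 6)/(2m² + 5m + 6)] · 7·81/4 → 567/4.
The series converges when 567/4 · |w − 4| < 1, giving R = 4/567.

R = 4/567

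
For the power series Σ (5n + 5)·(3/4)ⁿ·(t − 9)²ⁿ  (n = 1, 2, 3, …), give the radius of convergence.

By the ratio test, |a_{n+1}/a_n| = [(5(n+1) + 5)/(5n + 5)] · 3/4 → 3/4.
Writing y = (t − 9)², the series in y has radius 4/3, so |t − 9| < √(4/3) and R = 2√3/3.

R = 2√3/3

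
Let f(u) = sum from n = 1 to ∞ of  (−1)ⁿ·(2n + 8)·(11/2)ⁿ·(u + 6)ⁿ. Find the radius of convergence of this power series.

R = 2/11

Apply the ratio test: |a_{n+1}| / |a_n| = [(2(n+1) + 8)/(2n + 8)] · 11/2, which tends to 11/2 as n → ∞.
The series converges when 11/2 · |u + 6| < 1, giving R = 2/11.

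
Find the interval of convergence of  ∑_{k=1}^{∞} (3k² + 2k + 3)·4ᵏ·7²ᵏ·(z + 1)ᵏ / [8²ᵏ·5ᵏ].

Apply the ratio test: |a_{k+1}| / |a_k| = [(3(k+1)² + 2(k+1) + 3)/(3k² + 2k + 3)] · 4·49/(64·5), which tends to 49/80 as k → ∞.
Thus R = 1/(49/80) = 80/49.
Check z = 31/49: the terms do not tend to 0, so the series diverges.
Check z = -129/49: the terms have absolute value of order k², which does not tend to 0, so the series diverges by the divergence test.

(-129/49, 31/49)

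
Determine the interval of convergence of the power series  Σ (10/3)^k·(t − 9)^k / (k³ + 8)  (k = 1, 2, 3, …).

Ratio test: |a_{k+1}/a_k| = [(k³ + 8)/((k+1)³ + 8)] · 10/3 → 10/3 as k → ∞.
Thus R = 1/(10/3) = 3/10.
Endpoint t = 93/10: the terms are on the order of 1/k³, so the series converges absolutely by comparison with the p-series (p = 3 > 1).
At t = 87/10: the terms are on the order of 1/k³, so the series converges absolutely by comparison with the p-series (p = 3 > 1).

[87/10, 93/10]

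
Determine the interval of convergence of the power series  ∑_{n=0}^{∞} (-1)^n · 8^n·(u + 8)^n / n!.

By the ratio test, |a_{n+1}/a_n| = 8 · 1/(n+1) → 0.
The ratio tends to 0 regardless of u, hence R = ∞.

(−∞, ∞)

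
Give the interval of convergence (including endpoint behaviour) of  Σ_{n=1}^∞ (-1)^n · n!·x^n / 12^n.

The ratio of consecutive coefficients is (n+1) · 1/12 → ∞.
The terms grow without bound for any x ≠ 0, so R = 0 (convergence only at x = 0).

{0}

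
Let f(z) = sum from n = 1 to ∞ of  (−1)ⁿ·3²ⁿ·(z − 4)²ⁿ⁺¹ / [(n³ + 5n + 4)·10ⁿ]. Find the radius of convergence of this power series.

By the ratio test, |a_{n+1}/a_n| = [(n³ + 5n + 4)/((n+1)³ + 5(n+1) + 4)] · 9/10 → 9/10.
Since the exponent of (z − 4) increases by 2 each term, convergence requires |z − 4|² < 10/9, hence R = √10/3.

R = √10/3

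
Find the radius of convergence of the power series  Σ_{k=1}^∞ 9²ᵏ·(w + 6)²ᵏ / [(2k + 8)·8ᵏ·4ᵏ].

By the ratio test, |a_{k+1}/a_k| = [(2k + 8)/(2(k+1) + 8)] · 81/(8·4) → 81/32.
Since the exponent of (w + 6) increases by 2 each term, convergence requires |w + 6|² < 32/81, hence R = 4√2/9.

R = 4√2/9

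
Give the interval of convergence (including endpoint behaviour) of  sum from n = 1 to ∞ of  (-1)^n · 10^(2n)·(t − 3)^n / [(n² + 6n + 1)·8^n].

By the ratio test, |a_{n+1}/a_n| = [(n² + 6n + 1)/((n+1)² + 6(n+1) + 1)] · 100/8 → 25/2.
Hence the series converges for |t − 3| < 1/(25/2) = 2/25, so the radius of convergence is 2/25.
Endpoint t = 77/25: the series is dominated by a constant times Σ 1/n², which converges (p = 2 > 1).
When t = 73/25, absolute convergence follows by limit comparison with Σ 1/n².

[73/25, 77/25]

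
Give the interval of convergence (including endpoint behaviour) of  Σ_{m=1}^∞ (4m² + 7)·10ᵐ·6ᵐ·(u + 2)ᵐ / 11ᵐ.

(-131/60, -109/60)

Ratio test: |a_{m+1}/a_m| = [(4(m+1)² + 7)/(4m² + 7)] · 10·6/11 → 60/11 as m → ∞.
The series converges when 60/11 · |u + 2| < 1, giving R = 11/60.
At u = -109/60: the m-th term does not approach 0; divergence by the term test.
When u = -131/60, the terms have absolute value of order m², which does not tend to 0, so the series diverges by the divergence test.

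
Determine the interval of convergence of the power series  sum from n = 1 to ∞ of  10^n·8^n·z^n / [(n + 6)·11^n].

The ratio of consecutive coefficients is [(n + 6)/((n+1) + 6)] · 10·8/11 → 80/11.
Convergence for |z| · 80/11 < 1, i.e. |z| < 11/80. So R = 11/80.
Endpoint z = 11/80: the terms are asymptotic to a nonzero constant times 1/n, so the series diverges by limit comparison with Σ 1/n.
When z = -11/80, an alternating series whose terms decrease to 0 in absolute value, so it converges by the Leibniz criterion.

[-11/80, 11/80)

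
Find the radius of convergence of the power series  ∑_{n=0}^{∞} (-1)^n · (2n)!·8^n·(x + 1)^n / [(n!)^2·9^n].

R = 9/32

Apply the ratio test: |a_{n+1}| / |a_n| = (2n+1)·(2n+2)/(n+1)² · 8/9, which tends to 32/9 as n → ∞.
The series converges when 32/9 · |x + 1| < 1, giving R = 9/32.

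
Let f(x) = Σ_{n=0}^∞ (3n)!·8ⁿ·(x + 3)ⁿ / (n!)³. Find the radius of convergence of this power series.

R = 1/216

By the ratio test, |a_{n+1}/a_n| = (3n+1)·(3n+2)·(3n+3)/(n+1)³ · 8 → 216.
The series converges when 216 · |x + 3| < 1, giving R = 1/216.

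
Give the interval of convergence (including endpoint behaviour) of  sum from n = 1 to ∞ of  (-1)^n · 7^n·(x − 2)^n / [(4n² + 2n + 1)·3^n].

[11/7, 17/7]

By the ratio test, |a_{n+1}/a_n| = [(4n² + 2n + 1)/(4(n+1)² + 2(n+1) + 1)] · 7/3 → 7/3.
Hence the series converges for |x − 2| < 1/(7/3) = 3/7, so the radius of convergence is 3/7.
Endpoint x = 17/7: the terms are on the order of 1/n², so the series converges absolutely by comparison with the p-series (p = 2 > 1).
At x = 11/7: the terms are on the order of 1/n², so the series converges absolutely by comparison with the p-series (p = 2 > 1).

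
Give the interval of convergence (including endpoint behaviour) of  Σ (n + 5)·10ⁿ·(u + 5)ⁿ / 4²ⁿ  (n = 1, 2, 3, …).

(-33/5, -17/5)

By the ratio test, |a_{n+1}/a_n| = [((n+1) + 5)/(n + 5)] · 10/16 → 5/8.
Thus R = 1/(5/8) = 8/5.
Check u = -17/5: the n-th term does not approach 0; divergence by the term test.
At u = -33/5: the terms do not tend to 0, so the series diverges.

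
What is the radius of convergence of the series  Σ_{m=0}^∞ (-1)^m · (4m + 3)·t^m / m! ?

R = ∞

Ratio test: |a_{m+1}/a_m| = (4(m+1) + 3)/(4m + 3) · 1/(m+1) → 0 as m → ∞.
Since the limit is 0 < 1 for every t, the series converges on all of ℝ and R = ∞.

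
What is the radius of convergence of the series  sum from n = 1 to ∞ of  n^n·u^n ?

By the Cauchy root test, |a_n|^(1/n) = n → ∞.
The root grows without bound, so R = 0 (convergence only at u = 0).

R = 0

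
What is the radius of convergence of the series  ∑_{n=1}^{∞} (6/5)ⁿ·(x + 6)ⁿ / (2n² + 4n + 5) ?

The ratio of consecutive coefficients is [(2n² + 4n + 5)/(2(n+1)² + 4(n+1) + 5)] · 6/5 → 6/5.
Hence the series converges for |x + 6| < 1/(6/5) = 5/6, so the radius of convergence is 5/6.

R = 5/6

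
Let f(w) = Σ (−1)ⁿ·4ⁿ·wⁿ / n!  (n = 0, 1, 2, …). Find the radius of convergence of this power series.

The ratio of consecutive coefficients is 4 · 1/(n+1) → 0.
The ratio tends to 0 regardless of w, hence R = ∞.

R = ∞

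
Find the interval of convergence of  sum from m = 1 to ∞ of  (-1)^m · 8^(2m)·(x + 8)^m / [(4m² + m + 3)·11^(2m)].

The ratio of consecutive coefficients is [(4m² + m + 3)/(4(m+1)² + (m+1) + 3)] · 64/121 → 64/121.
Convergence for |x + 8| · 64/121 < 1, i.e. |x + 8| < 121/64. So R = 121/64.
At x = -391/64: the series is dominated by a constant times Σ 1/m², which converges (p = 2 > 1).
Endpoint x = -633/64: the terms are on the order of 1/m², so the series converges absolutely by comparison with the p-series (p = 2 > 1).

[-633/64, -391/64]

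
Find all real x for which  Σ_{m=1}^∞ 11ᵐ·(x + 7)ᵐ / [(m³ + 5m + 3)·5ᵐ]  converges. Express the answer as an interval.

Ratio test: |a_{m+1}/a_m| = [(m³ + 5m + 3)/((m+1)³ + 5(m+1) + 3)] · 11/5 → 11/5 as m → ∞.
The series converges when 11/5 · |x + 7| < 1, giving R = 5/11.
Endpoint x = -72/11: the series is dominated by a constant times Σ 1/m³, which converges (p = 3 > 1).
Check x = -82/11: the series is dominated by a constant times Σ 1/m³, which converges (p = 3 > 1).

[-82/11, -72/11]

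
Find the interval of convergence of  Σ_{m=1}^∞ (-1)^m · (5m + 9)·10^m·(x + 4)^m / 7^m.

(-47/10, -33/10)

The ratio of consecutive coefficients is [(5(m+1) + 9)/(5m + 9)] · 10/7 → 10/7.
Thus R = 1/(10/7) = 7/10.
At x = -33/10: the terms do not tend to 0, so the series diverges.
At x = -47/10: the m-th term does not approach 0; divergence by the term test.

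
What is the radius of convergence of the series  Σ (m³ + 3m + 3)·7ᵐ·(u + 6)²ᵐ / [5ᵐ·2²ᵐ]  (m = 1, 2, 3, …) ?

The ratio of consecutive coefficients is [((m+1)³ + 3(m+1) + 3)/(m³ + 3m + 3)] · 7/(5·4) → 7/20.
Since the exponent of (u + 6) increases by 2 each term, convergence requires |u + 6|² < 20/7, hence R = 2√35/7.

R = 2√35/7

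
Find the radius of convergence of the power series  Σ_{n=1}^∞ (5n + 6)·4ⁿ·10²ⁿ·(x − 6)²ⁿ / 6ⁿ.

R = √6/20

By the ratio test, |a_{n+1}/a_n| = [(5(n+1) + 6)/(5n + 6)] · 4·100/6 → 200/3.
Writing y = (x − 6)², the series in y has radius 3/200, so |x − 6| < √(3/200) and R = √6/20.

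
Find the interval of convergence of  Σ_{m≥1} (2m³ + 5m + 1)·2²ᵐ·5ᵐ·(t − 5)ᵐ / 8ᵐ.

By the ratio test, |a_{m+1}/a_m| = [(2(m+1)³ + 5(m+1) + 1)/(2m³ + 5m + 1)] · 4·5/8 → 5/2.
Hence the series converges for |t − 5| < 1/(5/2) = 2/5, so the radius of convergence is 2/5.
Check t = 27/5: the terms do not tend to 0, so the series diverges.
At t = 23/5: the terms do not tend to 0, so the series diverges.

(23/5, 27/5)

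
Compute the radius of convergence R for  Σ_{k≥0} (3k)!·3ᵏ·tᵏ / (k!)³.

Ratio test: |a_{k+1}/a_k| = (3k+1)·(3k+2)·(3k+3)/(k+1)³ · 3 → 81 as k → ∞.
Thus R = 1/(81) = 1/81.

R = 1/81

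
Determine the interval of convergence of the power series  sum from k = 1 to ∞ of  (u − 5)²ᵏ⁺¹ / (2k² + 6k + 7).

Apply the ratio test: |a_{k+1}| / |a_k| = (2k² + 6k + 7)/(2(k+1)² + 6(k+1) + 7), which tends to 1 as k → ∞.
Successive powers of (u − 5) differ by 2, so the series converges when |u − 5|² · 1 < 1, i.e. |u − 5| < √(1) = 1. So R = 1.
When u = 6, the series is dominated by a constant times Σ 1/k², which converges (p = 2 > 1).
At u = 4: the series is dominated by a constant times Σ 1/k², which converges (p = 2 > 1).

[4, 6]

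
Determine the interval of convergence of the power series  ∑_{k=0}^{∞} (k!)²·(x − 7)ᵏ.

Ratio test: |a_{k+1}/a_k| = (k+1)² → ∞ as k → ∞.
Since the ratio → ∞, the series diverges for every x ≠ 7, and R = 0.

{7}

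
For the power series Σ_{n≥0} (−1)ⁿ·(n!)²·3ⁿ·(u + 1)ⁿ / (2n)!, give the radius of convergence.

Apply the ratio test: |a_{n+1}| / |a_n| = (n+1)²/[(2n+1)·(2n+2)] · 3, which tends to 3/4 as n → ∞.
The series converges when 3/4 · |u + 1| < 1, giving R = 4/3.

R = 4/3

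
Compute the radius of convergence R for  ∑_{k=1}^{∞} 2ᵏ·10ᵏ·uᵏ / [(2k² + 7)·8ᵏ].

Apply the ratio test: |a_{k+1}| / |a_k| = [(2k² + 7)/(2(k+1)² + 7)] · 2·10/8, which tends to 5/2 as k → ∞.
The series converges when 5/2 · |u| < 1, giving R = 2/5.

R = 2/5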